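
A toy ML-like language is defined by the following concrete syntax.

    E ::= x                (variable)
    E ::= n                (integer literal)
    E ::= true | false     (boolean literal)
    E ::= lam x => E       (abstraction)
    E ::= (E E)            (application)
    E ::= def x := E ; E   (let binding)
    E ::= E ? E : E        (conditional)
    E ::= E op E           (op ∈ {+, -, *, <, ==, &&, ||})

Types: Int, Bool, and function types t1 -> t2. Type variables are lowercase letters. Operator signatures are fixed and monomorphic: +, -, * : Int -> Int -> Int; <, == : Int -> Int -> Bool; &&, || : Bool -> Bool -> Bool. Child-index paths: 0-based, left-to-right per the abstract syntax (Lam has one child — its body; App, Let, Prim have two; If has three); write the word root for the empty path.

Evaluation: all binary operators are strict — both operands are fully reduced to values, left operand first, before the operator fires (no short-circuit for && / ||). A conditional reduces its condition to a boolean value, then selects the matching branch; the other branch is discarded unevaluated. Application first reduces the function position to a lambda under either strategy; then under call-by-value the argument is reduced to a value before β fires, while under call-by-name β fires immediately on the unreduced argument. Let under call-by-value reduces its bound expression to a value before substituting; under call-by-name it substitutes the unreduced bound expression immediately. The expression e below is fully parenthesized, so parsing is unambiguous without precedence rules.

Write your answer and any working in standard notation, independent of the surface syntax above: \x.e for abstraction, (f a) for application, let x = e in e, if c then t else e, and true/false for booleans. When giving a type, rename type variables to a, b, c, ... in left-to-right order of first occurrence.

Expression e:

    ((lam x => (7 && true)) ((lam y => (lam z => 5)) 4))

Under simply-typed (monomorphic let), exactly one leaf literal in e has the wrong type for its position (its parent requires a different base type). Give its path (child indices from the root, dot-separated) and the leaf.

Trace:
  unify Int ~ Bool
  FAIL: mismatch Int ~ Bool

Answer: 0.0.0 : 7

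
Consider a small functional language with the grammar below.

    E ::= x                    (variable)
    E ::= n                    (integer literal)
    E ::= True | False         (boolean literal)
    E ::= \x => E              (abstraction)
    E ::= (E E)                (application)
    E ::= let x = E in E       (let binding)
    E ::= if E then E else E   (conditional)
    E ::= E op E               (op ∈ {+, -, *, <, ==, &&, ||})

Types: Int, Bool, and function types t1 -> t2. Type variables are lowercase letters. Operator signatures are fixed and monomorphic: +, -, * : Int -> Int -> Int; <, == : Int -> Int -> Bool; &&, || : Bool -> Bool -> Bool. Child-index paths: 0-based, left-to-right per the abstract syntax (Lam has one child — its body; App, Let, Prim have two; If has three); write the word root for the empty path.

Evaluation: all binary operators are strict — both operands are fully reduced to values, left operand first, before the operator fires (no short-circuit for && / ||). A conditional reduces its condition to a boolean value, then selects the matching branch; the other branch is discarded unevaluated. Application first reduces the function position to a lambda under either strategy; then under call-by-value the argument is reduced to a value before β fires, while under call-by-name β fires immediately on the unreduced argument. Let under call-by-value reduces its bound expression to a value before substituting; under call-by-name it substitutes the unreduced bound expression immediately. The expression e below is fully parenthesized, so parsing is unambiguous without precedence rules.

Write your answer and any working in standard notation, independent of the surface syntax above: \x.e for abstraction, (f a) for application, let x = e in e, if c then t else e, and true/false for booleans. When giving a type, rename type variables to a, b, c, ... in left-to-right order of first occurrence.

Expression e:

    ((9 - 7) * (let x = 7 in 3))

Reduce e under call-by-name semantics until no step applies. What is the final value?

Trace:
step 0: ((9 - 7) * (let x = 7 in 3))
step 1: [delta@0] (2 * (let x = 7 in 3))
step 2: [let@1] (2 * 3)
step 3: [delta@root] 6

Answer: 6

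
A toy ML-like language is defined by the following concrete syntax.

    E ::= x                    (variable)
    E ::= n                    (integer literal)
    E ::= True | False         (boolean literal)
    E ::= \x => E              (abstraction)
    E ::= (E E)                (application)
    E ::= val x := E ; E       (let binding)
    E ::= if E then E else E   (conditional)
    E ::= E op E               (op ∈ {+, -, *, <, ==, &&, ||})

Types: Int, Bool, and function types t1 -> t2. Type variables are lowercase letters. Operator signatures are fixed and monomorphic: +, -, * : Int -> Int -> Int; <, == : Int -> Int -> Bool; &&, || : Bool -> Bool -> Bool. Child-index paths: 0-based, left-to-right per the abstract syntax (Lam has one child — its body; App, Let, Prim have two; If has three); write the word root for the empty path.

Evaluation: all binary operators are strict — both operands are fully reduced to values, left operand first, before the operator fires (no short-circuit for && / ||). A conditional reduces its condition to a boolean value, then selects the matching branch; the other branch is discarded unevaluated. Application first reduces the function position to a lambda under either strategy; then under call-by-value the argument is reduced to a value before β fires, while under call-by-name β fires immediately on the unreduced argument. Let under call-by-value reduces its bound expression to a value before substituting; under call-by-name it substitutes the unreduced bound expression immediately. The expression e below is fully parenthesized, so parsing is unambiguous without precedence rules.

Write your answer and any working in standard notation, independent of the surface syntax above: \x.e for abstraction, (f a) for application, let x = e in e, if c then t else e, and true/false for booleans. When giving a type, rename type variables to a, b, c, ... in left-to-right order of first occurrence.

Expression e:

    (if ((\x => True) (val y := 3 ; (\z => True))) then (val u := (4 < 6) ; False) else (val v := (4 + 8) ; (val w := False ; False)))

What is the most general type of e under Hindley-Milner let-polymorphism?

Answer: Bool

Trace:
\x._ : a -> Bool
let y : Int
\z._ : b -> Bool
  unify a -> Bool ~ (b -> Bool) -> c
  unify a ~ b -> Bool
  unify Bool ~ c
_ _ : Bool
  unify Bool ~ Bool
  unify Int ~ Int
  unify Int ~ Int
let u : Bool
  unify Int ~ Int
  unify Int ~ Int
let v : Int
let w : Bool
  unify Bool ~ Bool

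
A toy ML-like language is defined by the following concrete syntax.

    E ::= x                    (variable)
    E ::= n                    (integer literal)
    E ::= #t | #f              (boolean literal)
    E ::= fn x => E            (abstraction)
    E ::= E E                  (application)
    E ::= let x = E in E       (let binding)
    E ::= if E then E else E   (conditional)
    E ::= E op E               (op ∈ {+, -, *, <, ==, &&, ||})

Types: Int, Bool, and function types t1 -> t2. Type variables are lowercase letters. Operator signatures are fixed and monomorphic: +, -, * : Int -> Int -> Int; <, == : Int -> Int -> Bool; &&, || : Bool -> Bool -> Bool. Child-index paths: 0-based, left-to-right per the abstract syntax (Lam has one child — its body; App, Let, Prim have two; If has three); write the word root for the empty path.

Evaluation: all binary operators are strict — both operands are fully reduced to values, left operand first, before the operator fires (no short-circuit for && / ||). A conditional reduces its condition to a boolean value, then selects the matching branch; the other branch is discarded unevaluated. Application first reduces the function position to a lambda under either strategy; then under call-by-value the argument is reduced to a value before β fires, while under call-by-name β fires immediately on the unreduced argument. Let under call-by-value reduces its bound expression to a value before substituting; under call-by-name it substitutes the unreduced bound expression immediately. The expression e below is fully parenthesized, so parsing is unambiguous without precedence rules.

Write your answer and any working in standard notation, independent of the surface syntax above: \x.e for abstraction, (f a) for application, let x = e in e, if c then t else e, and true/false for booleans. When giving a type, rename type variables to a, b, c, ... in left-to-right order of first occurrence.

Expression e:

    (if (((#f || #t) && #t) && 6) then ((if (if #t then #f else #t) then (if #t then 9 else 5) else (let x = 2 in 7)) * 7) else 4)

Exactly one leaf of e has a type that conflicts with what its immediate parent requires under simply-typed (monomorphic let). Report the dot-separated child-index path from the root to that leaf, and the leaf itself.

Answer: 0.1 : 6

Derivation:
  unify Bool ~ Bool
  unify Bool ~ Bool
  unify Bool ~ Bool
  unify Bool ~ Bool
  unify Bool ~ Bool
  unify Int ~ Bool
  FAIL: mismatch Int ~ Bool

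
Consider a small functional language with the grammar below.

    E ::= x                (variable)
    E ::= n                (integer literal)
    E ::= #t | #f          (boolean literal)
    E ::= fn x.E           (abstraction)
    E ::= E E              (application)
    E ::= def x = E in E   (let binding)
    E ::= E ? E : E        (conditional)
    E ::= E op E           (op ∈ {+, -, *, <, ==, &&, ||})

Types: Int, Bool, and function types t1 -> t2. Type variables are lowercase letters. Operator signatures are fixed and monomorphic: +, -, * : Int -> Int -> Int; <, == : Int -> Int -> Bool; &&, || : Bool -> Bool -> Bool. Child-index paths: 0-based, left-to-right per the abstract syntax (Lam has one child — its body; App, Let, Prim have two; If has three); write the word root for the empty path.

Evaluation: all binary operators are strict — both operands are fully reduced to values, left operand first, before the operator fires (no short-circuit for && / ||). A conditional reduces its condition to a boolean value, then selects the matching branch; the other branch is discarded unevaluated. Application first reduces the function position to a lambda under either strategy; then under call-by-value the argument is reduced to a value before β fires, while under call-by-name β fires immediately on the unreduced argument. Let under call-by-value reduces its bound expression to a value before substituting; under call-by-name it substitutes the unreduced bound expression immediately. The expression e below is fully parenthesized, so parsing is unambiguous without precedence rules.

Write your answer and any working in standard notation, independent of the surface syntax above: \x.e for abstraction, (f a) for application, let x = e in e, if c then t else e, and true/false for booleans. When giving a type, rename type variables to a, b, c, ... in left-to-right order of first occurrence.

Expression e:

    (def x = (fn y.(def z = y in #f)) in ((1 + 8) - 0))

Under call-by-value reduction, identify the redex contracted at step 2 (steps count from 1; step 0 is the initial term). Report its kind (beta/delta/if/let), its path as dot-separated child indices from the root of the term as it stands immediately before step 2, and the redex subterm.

Answer: delta at 0 : (1 + 8)

Trace:
step 0: (let x = (\y.(let z = y in false)) in ((1 + 8) - 0))
step 1: [let@root] ((1 + 8) - 0)
step 2: [delta@0] (9 - 0)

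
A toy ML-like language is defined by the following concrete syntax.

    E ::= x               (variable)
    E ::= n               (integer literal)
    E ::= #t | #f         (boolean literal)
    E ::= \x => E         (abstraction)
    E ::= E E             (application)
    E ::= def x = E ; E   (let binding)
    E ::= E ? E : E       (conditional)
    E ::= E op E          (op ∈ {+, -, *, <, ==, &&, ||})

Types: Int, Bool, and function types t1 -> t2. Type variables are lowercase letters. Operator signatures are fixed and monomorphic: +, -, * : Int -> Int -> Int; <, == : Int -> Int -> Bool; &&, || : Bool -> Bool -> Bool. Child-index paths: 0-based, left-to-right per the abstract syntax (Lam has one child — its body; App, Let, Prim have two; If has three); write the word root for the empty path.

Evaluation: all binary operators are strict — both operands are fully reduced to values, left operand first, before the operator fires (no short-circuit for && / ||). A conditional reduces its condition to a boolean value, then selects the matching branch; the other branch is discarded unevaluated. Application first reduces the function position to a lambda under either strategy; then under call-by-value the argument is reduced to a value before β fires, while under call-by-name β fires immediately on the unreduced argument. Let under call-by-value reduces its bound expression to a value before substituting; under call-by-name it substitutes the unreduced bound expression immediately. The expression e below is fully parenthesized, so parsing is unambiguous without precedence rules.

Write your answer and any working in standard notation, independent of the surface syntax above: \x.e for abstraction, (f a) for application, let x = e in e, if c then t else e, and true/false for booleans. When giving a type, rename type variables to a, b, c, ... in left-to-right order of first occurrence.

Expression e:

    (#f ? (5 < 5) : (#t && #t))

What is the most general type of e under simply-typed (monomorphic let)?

Derivation:
  unify Bool ~ Bool
  unify Int ~ Int
  unify Int ~ Int
  unify Bool ~ Bool
  unify Bool ~ Bool
  unify Bool ~ Bool

Answer: Bool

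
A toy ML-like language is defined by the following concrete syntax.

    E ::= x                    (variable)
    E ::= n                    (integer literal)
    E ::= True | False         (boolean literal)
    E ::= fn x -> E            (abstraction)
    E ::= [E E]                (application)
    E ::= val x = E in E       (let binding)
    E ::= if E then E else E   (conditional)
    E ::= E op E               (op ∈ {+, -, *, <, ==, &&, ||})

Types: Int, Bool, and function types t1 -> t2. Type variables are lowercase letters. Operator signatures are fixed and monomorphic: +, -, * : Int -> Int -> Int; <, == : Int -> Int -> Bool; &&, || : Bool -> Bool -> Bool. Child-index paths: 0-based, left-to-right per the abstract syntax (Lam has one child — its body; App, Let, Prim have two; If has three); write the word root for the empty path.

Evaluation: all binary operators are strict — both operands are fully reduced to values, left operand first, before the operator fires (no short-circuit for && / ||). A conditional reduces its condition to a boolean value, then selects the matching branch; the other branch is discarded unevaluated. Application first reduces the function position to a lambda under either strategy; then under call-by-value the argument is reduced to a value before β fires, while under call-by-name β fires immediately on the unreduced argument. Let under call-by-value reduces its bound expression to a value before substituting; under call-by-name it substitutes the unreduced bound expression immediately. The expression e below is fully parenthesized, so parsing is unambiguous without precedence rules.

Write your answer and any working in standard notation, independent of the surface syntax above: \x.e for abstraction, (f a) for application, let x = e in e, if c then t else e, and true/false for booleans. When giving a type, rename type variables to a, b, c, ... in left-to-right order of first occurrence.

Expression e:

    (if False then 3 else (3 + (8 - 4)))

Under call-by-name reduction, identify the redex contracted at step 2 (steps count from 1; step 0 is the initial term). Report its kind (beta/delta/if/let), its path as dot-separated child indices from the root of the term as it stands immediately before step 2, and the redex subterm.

Answer: delta at 1 : (8 - 4)

Derivation:
step 0: (if false then 3 else (3 + (8 - 4)))
step 1: [if@root] (3 + (8 - 4))
step 2: [delta@1] (3 + 4)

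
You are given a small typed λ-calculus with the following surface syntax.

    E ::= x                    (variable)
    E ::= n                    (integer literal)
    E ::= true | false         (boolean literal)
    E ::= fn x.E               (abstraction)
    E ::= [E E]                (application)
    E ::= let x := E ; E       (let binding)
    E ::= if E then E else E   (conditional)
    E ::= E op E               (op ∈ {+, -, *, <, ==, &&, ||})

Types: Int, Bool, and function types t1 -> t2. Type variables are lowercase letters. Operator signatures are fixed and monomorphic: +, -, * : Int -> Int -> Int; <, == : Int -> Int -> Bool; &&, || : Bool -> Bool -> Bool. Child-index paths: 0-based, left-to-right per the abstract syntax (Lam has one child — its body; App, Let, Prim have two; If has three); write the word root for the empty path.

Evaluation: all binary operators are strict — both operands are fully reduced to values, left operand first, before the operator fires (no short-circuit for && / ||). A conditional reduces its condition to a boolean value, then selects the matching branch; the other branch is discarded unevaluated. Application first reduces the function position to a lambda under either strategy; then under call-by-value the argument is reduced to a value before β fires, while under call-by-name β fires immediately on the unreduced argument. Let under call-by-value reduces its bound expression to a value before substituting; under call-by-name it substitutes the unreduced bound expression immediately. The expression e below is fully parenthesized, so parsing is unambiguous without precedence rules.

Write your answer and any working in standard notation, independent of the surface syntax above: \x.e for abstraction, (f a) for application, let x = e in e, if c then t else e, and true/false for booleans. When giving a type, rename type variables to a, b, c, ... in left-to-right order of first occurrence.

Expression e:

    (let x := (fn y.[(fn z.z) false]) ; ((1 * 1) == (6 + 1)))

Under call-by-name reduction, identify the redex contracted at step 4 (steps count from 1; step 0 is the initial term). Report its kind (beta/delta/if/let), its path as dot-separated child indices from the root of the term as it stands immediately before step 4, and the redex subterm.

Derivation:
step 0: (let x = (\y.((\z.z) false)) in ((1 * 1) == (6 + 1)))
step 1: [let@root] ((1 * 1) == (6 + 1))
step 2: [delta@0] (1 == (6 + 1))
step 3: [delta@1] (1 == 7)
step 4: [delta@root] false

Answer: delta at root : (1 == 7)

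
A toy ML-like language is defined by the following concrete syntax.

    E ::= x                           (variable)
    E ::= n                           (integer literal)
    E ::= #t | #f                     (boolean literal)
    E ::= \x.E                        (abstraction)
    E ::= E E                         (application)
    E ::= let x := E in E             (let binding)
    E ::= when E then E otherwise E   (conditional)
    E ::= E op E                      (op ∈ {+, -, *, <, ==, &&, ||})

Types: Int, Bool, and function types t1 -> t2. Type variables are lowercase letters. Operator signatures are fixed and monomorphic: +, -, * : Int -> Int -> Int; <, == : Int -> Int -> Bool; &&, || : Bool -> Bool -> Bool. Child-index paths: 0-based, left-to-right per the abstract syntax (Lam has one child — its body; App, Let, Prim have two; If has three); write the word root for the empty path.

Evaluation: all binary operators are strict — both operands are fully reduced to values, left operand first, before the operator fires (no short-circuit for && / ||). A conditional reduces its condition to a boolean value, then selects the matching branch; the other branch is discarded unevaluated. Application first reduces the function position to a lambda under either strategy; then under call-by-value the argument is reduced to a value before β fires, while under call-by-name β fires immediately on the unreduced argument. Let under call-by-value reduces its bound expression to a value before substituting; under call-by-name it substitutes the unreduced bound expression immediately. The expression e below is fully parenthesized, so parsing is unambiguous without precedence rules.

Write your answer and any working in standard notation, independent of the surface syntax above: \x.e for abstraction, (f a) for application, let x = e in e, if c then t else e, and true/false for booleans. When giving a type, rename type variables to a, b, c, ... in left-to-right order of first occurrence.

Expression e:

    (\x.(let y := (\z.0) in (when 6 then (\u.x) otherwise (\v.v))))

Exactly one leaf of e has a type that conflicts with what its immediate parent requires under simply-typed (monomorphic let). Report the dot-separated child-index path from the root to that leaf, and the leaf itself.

Derivation:
\z._ : b -> Int
let y : b -> Int
  unify Int ~ Bool
  FAIL: mismatch Int ~ Bool

Answer: 0.1.0 : 6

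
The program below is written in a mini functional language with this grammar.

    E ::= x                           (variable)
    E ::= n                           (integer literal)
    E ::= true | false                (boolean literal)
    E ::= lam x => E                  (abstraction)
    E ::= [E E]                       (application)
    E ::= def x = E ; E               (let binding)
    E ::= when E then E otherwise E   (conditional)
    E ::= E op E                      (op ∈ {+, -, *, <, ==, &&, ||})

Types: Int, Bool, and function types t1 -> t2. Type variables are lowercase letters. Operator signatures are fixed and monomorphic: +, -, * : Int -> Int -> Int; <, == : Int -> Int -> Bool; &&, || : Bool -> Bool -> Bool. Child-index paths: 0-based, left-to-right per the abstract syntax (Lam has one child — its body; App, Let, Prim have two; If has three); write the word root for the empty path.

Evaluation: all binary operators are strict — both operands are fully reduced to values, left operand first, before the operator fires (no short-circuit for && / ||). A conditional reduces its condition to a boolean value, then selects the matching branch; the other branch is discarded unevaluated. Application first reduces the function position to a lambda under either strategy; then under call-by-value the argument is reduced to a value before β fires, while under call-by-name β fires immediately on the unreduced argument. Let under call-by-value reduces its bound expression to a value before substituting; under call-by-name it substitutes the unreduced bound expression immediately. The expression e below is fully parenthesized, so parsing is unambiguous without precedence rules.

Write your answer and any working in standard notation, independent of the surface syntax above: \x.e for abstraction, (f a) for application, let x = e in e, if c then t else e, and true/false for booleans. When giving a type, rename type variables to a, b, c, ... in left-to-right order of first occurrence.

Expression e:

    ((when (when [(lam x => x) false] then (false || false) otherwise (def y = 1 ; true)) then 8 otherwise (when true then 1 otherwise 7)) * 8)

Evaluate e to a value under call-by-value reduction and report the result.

Derivation:
step 0: ((if (if ((\x.x) false) then (false || false) else (let y = 1 in true)) then 8 else (if true then 1 else 7)) * 8)
step 1: [beta@0.0.0] ((if (if false then (false || false) else (let y = 1 in true)) then 8 else (if true then 1 else 7)) * 8)
step 2: [if@0.0] ((if (let y = 1 in true) then 8 else (if true then 1 else 7)) * 8)
step 3: [let@0.0] ((if true then 8 else (if true then 1 else 7)) * 8)
step 4: [if@0] (8 * 8)
step 5: [delta@root] 64

Answer: 64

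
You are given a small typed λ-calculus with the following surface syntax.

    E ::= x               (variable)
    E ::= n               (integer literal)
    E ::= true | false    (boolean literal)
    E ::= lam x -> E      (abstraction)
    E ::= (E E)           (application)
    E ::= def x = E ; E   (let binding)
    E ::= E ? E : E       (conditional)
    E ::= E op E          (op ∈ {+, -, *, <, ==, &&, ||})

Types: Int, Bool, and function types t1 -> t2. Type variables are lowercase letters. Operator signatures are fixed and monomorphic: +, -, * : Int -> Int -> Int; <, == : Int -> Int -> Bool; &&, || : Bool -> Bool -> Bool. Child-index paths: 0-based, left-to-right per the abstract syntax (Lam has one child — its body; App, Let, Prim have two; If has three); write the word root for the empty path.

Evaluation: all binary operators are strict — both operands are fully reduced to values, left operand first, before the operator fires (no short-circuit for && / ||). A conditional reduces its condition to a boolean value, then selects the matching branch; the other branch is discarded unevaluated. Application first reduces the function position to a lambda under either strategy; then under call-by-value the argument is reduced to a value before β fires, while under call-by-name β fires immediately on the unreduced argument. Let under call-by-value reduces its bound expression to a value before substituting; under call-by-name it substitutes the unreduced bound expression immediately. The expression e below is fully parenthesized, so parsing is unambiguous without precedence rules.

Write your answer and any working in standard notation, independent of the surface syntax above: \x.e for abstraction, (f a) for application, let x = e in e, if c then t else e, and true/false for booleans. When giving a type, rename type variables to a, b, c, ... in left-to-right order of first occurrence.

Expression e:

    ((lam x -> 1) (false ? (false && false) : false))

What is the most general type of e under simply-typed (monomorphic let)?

Working:
\x._ : a -> Int
  unify Bool ~ Bool
  unify Bool ~ Bool
  unify Bool ~ Bool
  unify Bool ~ Bool
  unify a -> Int ~ Bool -> b
  unify a ~ Bool
  unify Int ~ b
_ _ : Int

Answer: Int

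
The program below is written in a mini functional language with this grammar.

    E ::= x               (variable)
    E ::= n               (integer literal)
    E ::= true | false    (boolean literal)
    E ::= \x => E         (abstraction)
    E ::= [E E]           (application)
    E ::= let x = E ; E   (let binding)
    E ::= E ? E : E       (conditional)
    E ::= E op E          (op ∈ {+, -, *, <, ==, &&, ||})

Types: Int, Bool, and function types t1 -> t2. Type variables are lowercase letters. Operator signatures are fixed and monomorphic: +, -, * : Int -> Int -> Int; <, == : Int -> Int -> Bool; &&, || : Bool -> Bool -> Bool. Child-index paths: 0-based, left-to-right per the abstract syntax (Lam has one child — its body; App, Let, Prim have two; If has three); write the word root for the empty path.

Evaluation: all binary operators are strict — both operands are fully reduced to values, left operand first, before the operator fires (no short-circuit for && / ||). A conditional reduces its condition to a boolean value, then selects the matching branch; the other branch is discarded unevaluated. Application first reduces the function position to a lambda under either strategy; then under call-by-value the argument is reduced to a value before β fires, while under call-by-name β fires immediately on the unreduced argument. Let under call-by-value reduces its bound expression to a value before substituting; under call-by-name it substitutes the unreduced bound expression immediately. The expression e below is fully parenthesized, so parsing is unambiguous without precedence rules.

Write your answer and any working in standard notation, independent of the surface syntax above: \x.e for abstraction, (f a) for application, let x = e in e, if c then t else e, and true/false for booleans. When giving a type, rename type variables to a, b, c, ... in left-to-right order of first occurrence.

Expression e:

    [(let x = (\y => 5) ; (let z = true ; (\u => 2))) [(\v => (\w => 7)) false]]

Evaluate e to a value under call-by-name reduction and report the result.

Answer: 2

Working:
step 0: ((let x = (\y.5) in (let z = true in (\u.2))) ((\v.(\w.7)) false))
step 1: [let@0] ((let z = true in (\u.2)) ((\v.(\w.7)) false))
step 2: [let@0] ((\u.2) ((\v.(\w.7)) false))
step 3: [beta@root] 2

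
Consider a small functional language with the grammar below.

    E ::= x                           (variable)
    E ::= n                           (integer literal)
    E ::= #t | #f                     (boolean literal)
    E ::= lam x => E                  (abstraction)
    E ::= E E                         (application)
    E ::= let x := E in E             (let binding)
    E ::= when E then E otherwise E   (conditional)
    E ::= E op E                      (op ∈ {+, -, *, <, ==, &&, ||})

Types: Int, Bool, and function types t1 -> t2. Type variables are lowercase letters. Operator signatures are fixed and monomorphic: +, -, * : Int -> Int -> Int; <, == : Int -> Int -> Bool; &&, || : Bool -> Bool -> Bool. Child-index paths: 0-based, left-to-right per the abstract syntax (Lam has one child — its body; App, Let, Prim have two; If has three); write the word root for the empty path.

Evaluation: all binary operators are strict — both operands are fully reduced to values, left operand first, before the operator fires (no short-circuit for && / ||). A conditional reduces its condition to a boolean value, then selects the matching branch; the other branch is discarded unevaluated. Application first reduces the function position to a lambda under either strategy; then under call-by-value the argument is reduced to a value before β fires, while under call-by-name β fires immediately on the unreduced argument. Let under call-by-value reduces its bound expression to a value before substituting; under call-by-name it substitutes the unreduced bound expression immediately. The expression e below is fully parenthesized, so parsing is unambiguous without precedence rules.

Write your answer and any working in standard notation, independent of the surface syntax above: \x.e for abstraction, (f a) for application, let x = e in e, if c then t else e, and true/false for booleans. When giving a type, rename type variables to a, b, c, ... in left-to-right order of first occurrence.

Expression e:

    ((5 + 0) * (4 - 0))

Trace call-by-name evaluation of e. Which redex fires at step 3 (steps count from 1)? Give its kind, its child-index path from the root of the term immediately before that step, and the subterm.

Derivation:
step 0: ((5 + 0) * (4 - 0))
step 1: [delta@0] (5 * (4 - 0))
step 2: [delta@1] (5 * 4)
step 3: [delta@root] 20

Answer: delta at root : (5 * 4)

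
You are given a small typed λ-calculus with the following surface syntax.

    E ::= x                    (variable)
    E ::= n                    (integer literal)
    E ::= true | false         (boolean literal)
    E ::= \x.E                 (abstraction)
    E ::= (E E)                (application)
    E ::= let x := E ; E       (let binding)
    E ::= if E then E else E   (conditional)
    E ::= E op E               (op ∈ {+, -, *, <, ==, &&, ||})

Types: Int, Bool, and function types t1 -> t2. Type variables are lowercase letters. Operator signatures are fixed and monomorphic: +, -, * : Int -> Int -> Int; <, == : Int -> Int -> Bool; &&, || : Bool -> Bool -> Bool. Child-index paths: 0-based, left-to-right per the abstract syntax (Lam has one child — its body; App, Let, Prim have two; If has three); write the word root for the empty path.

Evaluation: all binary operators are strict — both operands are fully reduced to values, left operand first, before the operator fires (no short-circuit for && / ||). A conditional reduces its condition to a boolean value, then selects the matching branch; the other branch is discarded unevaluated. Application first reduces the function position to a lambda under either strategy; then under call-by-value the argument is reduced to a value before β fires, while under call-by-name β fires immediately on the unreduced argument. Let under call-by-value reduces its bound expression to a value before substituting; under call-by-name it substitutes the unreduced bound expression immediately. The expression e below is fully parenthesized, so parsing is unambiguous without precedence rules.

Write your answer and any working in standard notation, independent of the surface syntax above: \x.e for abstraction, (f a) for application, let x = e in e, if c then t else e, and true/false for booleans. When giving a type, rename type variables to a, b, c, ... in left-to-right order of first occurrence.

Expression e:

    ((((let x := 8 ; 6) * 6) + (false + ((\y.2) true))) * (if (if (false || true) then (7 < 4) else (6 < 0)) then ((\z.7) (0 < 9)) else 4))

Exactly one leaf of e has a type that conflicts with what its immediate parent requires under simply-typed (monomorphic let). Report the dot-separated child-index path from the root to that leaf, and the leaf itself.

Trace:
let x : Int
  unify Int ~ Int
  unify Int ~ Int
  unify Int ~ Int
  unify Bool ~ Int
  FAIL: mismatch Bool ~ Int

Answer: 0.1.0 : false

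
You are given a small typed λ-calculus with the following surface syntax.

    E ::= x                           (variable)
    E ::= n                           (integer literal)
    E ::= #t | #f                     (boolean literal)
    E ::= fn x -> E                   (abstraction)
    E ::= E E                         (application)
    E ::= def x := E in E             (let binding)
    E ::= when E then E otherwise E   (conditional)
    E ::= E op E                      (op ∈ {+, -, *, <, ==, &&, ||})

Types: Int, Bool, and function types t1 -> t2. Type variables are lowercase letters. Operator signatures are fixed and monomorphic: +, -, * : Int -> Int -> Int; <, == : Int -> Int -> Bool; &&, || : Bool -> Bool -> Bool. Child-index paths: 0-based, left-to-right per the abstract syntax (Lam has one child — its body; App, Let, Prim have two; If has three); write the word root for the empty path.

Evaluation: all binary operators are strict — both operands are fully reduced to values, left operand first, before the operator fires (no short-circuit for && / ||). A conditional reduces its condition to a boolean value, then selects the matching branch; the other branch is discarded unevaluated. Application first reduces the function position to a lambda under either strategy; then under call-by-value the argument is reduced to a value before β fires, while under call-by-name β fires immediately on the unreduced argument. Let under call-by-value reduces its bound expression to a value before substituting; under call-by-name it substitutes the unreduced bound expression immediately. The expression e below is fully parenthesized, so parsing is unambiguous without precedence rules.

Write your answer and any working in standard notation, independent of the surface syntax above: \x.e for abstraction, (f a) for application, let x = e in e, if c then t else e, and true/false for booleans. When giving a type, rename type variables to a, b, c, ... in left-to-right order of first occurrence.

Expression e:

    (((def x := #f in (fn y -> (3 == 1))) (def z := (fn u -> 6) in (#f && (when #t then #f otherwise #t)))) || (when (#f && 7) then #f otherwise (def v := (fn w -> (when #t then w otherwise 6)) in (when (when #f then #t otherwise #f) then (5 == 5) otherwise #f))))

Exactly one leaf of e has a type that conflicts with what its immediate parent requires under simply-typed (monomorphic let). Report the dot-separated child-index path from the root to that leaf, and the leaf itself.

Answer: 1.0.1 : 7

Trace:
let x : Bool
  unify Int ~ Int
  unify Int ~ Int
\y._ : a -> Bool
\u._ : b -> Int
let z : b -> Int
  unify Bool ~ Bool
  unify Bool ~ Bool
  unify Bool ~ Bool
  unify Bool ~ Bool
  unify a -> Bool ~ Bool -> c
  unify a ~ Bool
  unify Bool ~ c
_ _ : Bool
  unify Bool ~ Bool
  unify Bool ~ Bool
  unify Int ~ Bool
  FAIL: mismatch Int ~ Bool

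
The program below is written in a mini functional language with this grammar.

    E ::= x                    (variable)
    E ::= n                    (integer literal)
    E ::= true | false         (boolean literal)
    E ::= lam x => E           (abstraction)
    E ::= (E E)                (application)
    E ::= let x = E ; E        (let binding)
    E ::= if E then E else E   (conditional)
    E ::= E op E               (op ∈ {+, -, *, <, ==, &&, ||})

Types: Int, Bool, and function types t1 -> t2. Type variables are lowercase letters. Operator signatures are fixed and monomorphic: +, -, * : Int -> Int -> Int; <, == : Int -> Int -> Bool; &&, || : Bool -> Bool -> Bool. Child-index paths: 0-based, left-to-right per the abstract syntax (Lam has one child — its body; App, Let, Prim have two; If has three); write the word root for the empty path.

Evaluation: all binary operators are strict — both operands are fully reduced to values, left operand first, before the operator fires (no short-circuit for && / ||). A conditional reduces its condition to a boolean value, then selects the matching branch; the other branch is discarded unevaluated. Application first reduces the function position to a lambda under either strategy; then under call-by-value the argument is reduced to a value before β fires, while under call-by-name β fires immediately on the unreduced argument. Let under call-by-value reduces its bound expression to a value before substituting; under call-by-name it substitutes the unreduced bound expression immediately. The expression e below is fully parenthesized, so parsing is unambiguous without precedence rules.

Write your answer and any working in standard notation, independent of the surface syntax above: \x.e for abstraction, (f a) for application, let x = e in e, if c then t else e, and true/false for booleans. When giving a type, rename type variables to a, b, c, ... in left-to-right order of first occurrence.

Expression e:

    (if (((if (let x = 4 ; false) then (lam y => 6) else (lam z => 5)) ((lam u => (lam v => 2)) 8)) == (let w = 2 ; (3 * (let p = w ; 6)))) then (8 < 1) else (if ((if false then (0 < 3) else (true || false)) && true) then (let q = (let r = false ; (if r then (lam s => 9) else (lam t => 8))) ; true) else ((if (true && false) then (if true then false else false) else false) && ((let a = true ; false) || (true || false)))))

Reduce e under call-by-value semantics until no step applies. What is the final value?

Derivation:
step 0: (if (((if (let x = 4 in false) then (\y.6) else (\z.5)) ((\u.(\v.2)) 8)) == (let w = 2 in (3 * (let p = w in 6)))) then (8 < 1) else (if ((if false then (0 < 3) else (true || false)) && true) then (let q = (let r = false in (if r then (\s.9) else (\t.8))) in true) else ((if (true && false) then (if true then false else false) else false) && ((let a = true in false) || (true || false)))))
step 1: [let@0.0.0.0] (if (((if false then (\y.6) else (\z.5)) ((\u.(\v.2)) 8)) == (let w = 2 in (3 * (let p = w in 6)))) then (8 < 1) else (if ((if false then (0 < 3) else (true || false)) && true) then (let q = (let r = false in (if r then (\s.9) else (\t.8))) in true) else ((if (true && false) then (if true then false else false) else false) && ((let a = true in false) || (true || false)))))
step 2: [if@0.0.0] (if (((\z.5) ((\u.(\v.2)) 8)) == (let w = 2 in (3 * (let p = w in 6)))) then (8 < 1) else (if ((if false then (0 < 3) else (true || false)) && true) then (let q = (let r = false in (if r then (\s.9) else (\t.8))) in true) else ((if (true && false) then (if true then false else false) else false) && ((let a = true in false) || (true || false)))))
step 3: [beta@0.0.1] (if (((\z.5) (\v.2)) == (let w = 2 in (3 * (let p = w in 6)))) then (8 < 1) else (if ((if false then (0 < 3) else (true || false)) && true) then (let q = (let r = false in (if r then (\s.9) else (\t.8))) in true) else ((if (true && false) then (if true then false else false) else false) && ((let a = true in false) || (true || false)))))
step 4: [beta@0.0] (if (5 == (let w = 2 in (3 * (let p = w in 6)))) then (8 < 1) else (if ((if false then (0 < 3) else (true || false)) && true) then (let q = (let r = false in (if r then (\s.9) else (\t.8))) in true) else ((if (true && false) then (if true then false else false) else false) && ((let a = true in false) || (true || false)))))
step 5: [let@0.1] (if (5 == (3 * (let p = 2 in 6))) then (8 < 1) else (if ((if false then (0 < 3) else (true || false)) && true) then (let q = (let r = false in (if r then (\s.9) else (\t.8))) in true) else ((if (true && false) then (if true then false else false) else false) && ((let a = true in false) || (true || false)))))
step 6: [let@0.1.1] (if (5 == (3 * 6)) then (8 < 1) else (if ((if false then (0 < 3) else (true || false)) && true) then (let q = (let r = false in (if r then (\s.9) else (\t.8))) in true) else ((if (true && false) then (if true then false else false) else false) && ((let a = true in false) || (true || false)))))
step 7: [delta@0.1] (if (5 == 18) then (8 < 1) else (if ((if false then (0 < 3) else (true || false)) && true) then (let q = (let r = false in (if r then (\s.9) else (\t.8))) in true) else ((if (true && false) then (if true then false else false) else false) && ((let a = true in false) || (true || false)))))
step 8: [delta@0] (if false then (8 < 1) else (if ((if false then (0 < 3) else (true || false)) && true) then (let q = (let r = false in (if r then (\s.9) else (\t.8))) in true) else ((if (true && false) then (if true then false else false) else false) && ((let a = true in false) || (true || false)))))
step 9: [if@root] (if ((if false then (0 < 3) else (true || false)) && true) then (let q = (let r = false in (if r then (\s.9) else (\t.8))) in true) else ((if (true && false) then (if true then false else false) else false) && ((let a = true in false) || (true || false))))
step 10: [if@0.0] (if ((true || false) && true) then (let q = (let r = false in (if r then (\s.9) else (\t.8))) in true) else ((if (true && false) then (if true then false else false) else false) && ((let a = true in false) || (true || false))))
step 11: [delta@0.0] (if (true && true) then (let q = (let r = false in (if r then (\s.9) else (\t.8))) in true) else ((if (true && false) then (if true then false else false) else false) && ((let a = true in false) || (true || false))))
step 12: [delta@0] (if true then (let q = (let r = false in (if r then (\s.9) else (\t.8))) in true) else ((if (true && false) then (if true then false else false) else false) && ((let a = true in false) || (true || false))))
step 13: [if@root] (let q = (let r = false in (if r then (\s.9) else (\t.8))) in true)
step 14: [let@0] (let q = (if false then (\s.9) else (\t.8)) in true)
step 15: [if@0] (let q = (\t.8) in true)
step 16: [let@root] true

Answer: true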